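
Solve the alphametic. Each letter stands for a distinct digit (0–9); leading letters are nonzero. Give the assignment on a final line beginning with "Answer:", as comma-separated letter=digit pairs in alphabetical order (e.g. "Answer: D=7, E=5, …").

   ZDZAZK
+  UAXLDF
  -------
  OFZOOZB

Step 1. [O] O is the leading digit of a 7-digit sum of two 6-digit numbers; the final carry is exactly 1 ⇒ O=1.
Step 2. [col 1: K + F ≡ B (mod 10)] several values work for B in column 1 (K + F ≡ B (mod 10), carry-in 0); try B=9, so B=9.
Step 3. [col 1: K + F ≡ B (mod 10)] F=3 is one option consistent with column 1 (K + F ≡ B (mod 10), carry-in 0) — take it, so F=3.
Step 4. [col 1: K + F ≡ B (mod 10)] column 1 reads K+F+carry(0)=B with F=3, B=9; with digits 1,3,9 already taken and all letters distinct, the only value for K is 6. So K=6.
Step 5. [col 2: Z + D ≡ Z (mod 10)] column 2: given nothing yet, carry-in 0, and digits 1,3,6,9 already taken and all letters distinct, Z+D≡Z (mod 10) forces D=0, so D=0.
Step 6. [col 2: Z + D ≡ Z (mod 10)] column 2 (Z + D ≡ Z (mod 10), carry-in 0) doesn't pin Z yet; pick Z=8 and continue ⇒ Z=8.
Step 7. [col 3: A + L ≡ O (mod 10)] A=7 is one option consistent with column 3 (A + L ≡ O (mod 10), carry-in 0) — take it, so A=7.
Step 8. [col 3: A + L ≡ O (mod 10)] column 3 reads A+L+carry(0)=O with A=7, O=1; with digits 0,1,3,6,7,8,9 already taken and all letters distinct, the only value for L is 4 ⇒ L=4.
Step 9. [col 4: Z + X ≡ O (mod 10)] in column 4 we have Z+X≡O with carry-in 1; given Z=8, O=1 and digits 0,1,3,4,6,7,8,9 already taken and all letters distinct, that pins X to 2, so X=2.
Step 10. [col 6: Z + U ≡ F (mod 10)] from column 6 (Z=8, F=3, carry-in 0, digits 0,1,2,3,4,6,7,8,9 already taken and all letters distinct): U must equal 5, so U=5.

Answer: A=7, B=9, D=0, F=3, K=6, L=4, O=1, U=5, X=2, Z=8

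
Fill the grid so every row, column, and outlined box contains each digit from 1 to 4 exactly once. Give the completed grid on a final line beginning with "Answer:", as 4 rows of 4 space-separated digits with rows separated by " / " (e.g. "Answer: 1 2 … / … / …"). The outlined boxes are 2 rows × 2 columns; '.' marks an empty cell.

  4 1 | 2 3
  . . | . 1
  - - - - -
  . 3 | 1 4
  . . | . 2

Step 1. [r2c1∈{2,3}] in row 2, 3 fits only at r2c1. So r2c1=3.
Step 2. [r4c1∈{1}] only 1 remains possible at r4c1. So r4c1=1.
Step 3. [r4c3∈{3}] r4c3's peers cover all but 3 ⇒ r4c3=3.
Step 4. [r2c3∈{4}] r2c3 is down to just 4. So r2c3=4.
Step 5. [r4c2∈{4}] nothing but 4 survives at r4c2, so r4c2=4.
Step 6. [r2c2∈{2}] r2c2 is down to just 2. So r2c2=2.
Step 7. [r3c1∈{2}] r3c1's peers cover all but 2 ⇒ r3c1=2.

Answer: 4 1 2 3 / 3 2 4 1 / 2 3 1 4 / 1 4 3 2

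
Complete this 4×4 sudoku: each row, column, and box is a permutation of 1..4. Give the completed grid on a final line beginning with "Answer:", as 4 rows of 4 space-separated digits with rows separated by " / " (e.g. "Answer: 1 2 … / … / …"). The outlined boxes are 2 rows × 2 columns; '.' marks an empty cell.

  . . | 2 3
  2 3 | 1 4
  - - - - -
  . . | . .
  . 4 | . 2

Step 1. [r4c1∈{1,3}] across row 4, 1 lands solely at r4c1, so r4c1=1.
Step 2. [r4c3∈{3}] only 3 remains possible at r4c3. So r4c3=3.
Step 3. [r3c1∈{3}] only 3 remains possible at r3c1 ⇒ r3c1=3.
Step 4. [r1c2∈{1}] r1c2 has the single candidate 1, so r1c2=1.
Step 5. [r1c1∈{4}] only 4 remains possible at r1c1 ⇒ r1c1=4.
Step 6. [r3c3∈{4}] r3c3 is down to just 4, so r3c3=4.
Step 7. [r3c4∈{1}] r3c4's peers cover all but 1. So r3c4=1.
Step 8. [r3c2∈{2}] nothing but 2 survives at r3c2, so r3c2=2.

Answer: 4 1 2 3 / 2 3 1 4 / 3 2 4 1 / 1 4 3 2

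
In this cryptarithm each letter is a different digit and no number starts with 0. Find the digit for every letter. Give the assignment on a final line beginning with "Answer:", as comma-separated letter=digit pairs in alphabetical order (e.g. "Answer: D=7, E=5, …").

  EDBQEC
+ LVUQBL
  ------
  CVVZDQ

Step 1. [col 1: C + L ≡ Q (mod 10)] several values work for L in column 1 (C + L ≡ Q (mod 10), carry-in 0); try L=1 ⇒ L=1.
Step 2. [col 1: C + L ≡ Q (mod 10)] column 1 (C + L ≡ Q (mod 10), carry-in 0) doesn't pin C yet; pick C=4 and continue ⇒ C=4.
Step 3. [col 1: C + L ≡ Q (mod 10)] column 1: given C=4, L=1, carry-in 0, and digits 1,4 already taken and all letters distinct, C+L≡Q (mod 10) forces Q=5 ⇒ Q=5.
Step 4. [col 2: E + B ≡ D (mod 10)] column 2 (E + B ≡ D (mod 10), carry-in 0) doesn't pin B yet; pick B=7 and continue ⇒ B=7.
Step 5. [col 2: E + B ≡ D (mod 10)] D=9 is one option consistent with column 2 (E + B ≡ D (mod 10), carry-in 0) — take it ⇒ D=9.
Step 6. [col 2: E + B ≡ D (mod 10)] in column 2 we have E+B≡D with carry-in 0; given B=7, D=9 and digits 1,4,5,7,9 already taken and all letters distinct, that pins E to 2 ⇒ E=2.
Step 7. [col 3: Q + Q ≡ Z (mod 10)] in column 3 we have Q+Q≡Z with carry-in 0; given Q=5 and digits 1,2,4,5,7,9 already taken and all letters distinct, that pins Z to 0, so Z=0.
Step 8. [col 4: B + U ≡ V (mod 10)] column 4 reads B+U+carry(1)=V with B=7; with digits 0,1,2,4,5,7,9 already taken and all letters distinct, the only value for U is 8, so U=8.
Step 9. [col 4: B + U ≡ V (mod 10)] column 4 reads B+U+carry(1)=V with B=7, U=8; with digits 0,1,2,4,5,7,8,9 already taken and all letters distinct, the only value for V is 6 ⇒ V=6.

Answer: B=7, C=4, D=9, E=2, L=1, Q=5, U=8, V=6, Z=0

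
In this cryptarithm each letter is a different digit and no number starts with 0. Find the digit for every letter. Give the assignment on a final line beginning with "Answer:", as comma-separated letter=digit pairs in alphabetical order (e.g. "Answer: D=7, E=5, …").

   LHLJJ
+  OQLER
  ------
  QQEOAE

Step 1. [col 1: J + R ≡ E (mod 10)] column 1 (J + R ≡ E (mod 10), carry-in 0) doesn't pin E yet; pick E=2 and continue ⇒ E=2.
Step 2. [col 1: J + R ≡ E (mod 10)] no forcing yet in column 1 (carry-in 0); R=9 is free and consistent — try it. So R=9.
Step 3. [col 1: J + R ≡ E (mod 10)] in column 1 we have J+R≡E with carry-in 0; given R=9, E=2 and digits 2,9 already taken and all letters distinct, that pins J to 3 ⇒ J=3.
Step 4. [Q] adding two 5-digit numbers gives at most 5+1 digits, and here it does — Q is that final carry and must be 1. So Q=1.
Step 5. [col 2: J + E ≡ A (mod 10)] in column 2 we have J+E≡A with carry-in 1; given J=3, E=2 and digits 1,2,3,9 already taken and all letters distinct, that pins A to 6, so A=6.
Step 6. [col 3: L + L ≡ O (mod 10)] O=4 is one option consistent with column 3 (L + L ≡ O (mod 10), carry-in 0) — take it, so O=4.
Step 7. [col 3: L + L ≡ O (mod 10)] in column 3 we have L+L≡O with carry-in 0; given O=4 and digits 1,2,3,4,6,9 already taken and all letters distinct, that pins L to 7 ⇒ L=7.
Step 8. [col 4: H + Q ≡ E (mod 10)] from column 4 (Q=1, E=2, carry-in 1, digits 1,2,3,4,6,7,9 already taken and all letters distinct): H must equal 0, so H=0.

Answer: A=6, E=2, H=0, J=3, L=7, O=4, Q=1, R=9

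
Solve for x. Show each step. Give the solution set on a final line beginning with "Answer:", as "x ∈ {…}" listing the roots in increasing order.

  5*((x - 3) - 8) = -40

Step 1. [5*((x - 3) - 8) = -40] LHS = 5·(…); ÷5 both sides ⇒ div: (x - 3) - 8 = -8.
Step 2. [(x - 3) - 8 = -8] the outer -8 inverts by adding 8 ⇒ sub: x - 3 = 0.
Step 3. [x - 3 = 0] -3 is outermost — add 3 both sides ⇒ sub: x = 3.

Answer: x ∈ {3}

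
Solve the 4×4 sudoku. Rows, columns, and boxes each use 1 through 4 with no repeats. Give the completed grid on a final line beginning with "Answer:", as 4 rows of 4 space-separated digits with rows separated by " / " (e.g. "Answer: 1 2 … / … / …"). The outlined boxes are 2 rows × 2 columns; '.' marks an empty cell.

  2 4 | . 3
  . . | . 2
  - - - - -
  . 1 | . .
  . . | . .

Step 1. [r3c4∈{4}] only 4 remains possible at r3c4 ⇒ r3c4=4.
Step 2. [r3c1∈{3}] r3c1 is down to just 3. So r3c1=3.
Step 3. [r4c3∈{1,2,3}] r4c3 is the only open cell in row 4 admitting 3. So r4c3=3.
Step 4. [r2c3∈{1,4}] across row 2, 4 lands solely at r2c3. So r2c3=4.
Step 5. [r2c2∈{3}] only 3 remains possible at r2c2, so r2c2=3.
Step 6. [r4c2∈{2}] only 2 remains possible at r4c2, so r4c2=2.
Step 7. [r4c1∈{4}] nothing but 4 survives at r4c1. So r4c1=4.
Step 8. [r2c1∈{1}] r2c1's peers cover all but 1. So r2c1=1.
Step 9. [r4c4∈{1}] nothing but 1 survives at r4c4 ⇒ r4c4=1.
Step 10. [r1c3∈{1}] only 1 remains possible at r1c3. So r1c3=1.
Step 11. [r3c3∈{2}] only 2 remains possible at r3c3 ⇒ r3c3=2.

Answer: 2 4 1 3 / 1 3 4 2 / 3 1 2 4 / 4 2 3 1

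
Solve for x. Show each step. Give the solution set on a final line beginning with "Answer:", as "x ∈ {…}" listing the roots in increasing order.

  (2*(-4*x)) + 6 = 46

Step 1. [(2*(-4*x)) + 6 = 46] +6 is outermost — subtract 6 both sides, so sub: 2*(-4*x) = 40.
Step 2. [2*(-4*x) = 40] leading coefficient 2: divide by 2 ⇒ div: -4*x = 20.
Step 3. [-4*x = 20] -4 out front; divide by -4, so div: x = -5.

Answer: x ∈ {-5}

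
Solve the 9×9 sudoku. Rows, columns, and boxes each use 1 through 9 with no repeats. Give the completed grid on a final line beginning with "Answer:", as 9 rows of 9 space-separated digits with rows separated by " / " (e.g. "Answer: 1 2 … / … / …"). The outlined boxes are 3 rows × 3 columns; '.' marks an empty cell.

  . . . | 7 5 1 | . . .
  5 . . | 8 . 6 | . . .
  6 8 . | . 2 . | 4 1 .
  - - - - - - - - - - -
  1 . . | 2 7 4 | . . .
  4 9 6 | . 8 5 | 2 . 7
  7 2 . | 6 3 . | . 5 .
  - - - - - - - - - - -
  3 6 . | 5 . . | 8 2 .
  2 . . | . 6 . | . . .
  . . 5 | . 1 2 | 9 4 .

Step 1. [r5c8∈{3}] r5c8 is down to just 3. So r5c8=3.
Step 2. [r3c3∈{3,7,9}] 7 has one home in row 3: r3c3, so r3c3=7.
Step 3. [r8c4∈{3,4,9}] across col 4, 4 lands solely at r8c4, so r8c4=4.
Step 4. [r6c6∈{9}] r6c6 has the single candidate 9. So r6c6=9.
Step 5. [r8c3∈{1,8,9}] across row 8, 9 lands solely at r8c3 ⇒ r8c3=9.
Step 6. [r8c8∈{7}] nothing but 7 survives at r8c8, so r8c8=7.
Step 7. [r2c8∈{9}] only 9 remains possible at r2c8. So r2c8=9.
Step 8. [r7c9∈{1}] r7c9 has the single candidate 1, so r7c9=1.
Step 9. [r2c3∈{1,2,3,4}] 1 has one home in col 3: r2c3, so r2c3=1.
Step 10. [r9c4∈{3}] only 3 remains possible at r9c4. So r9c4=3.
Step 11. [r4c7∈{6}] only 6 remains possible at r4c7, so r4c7=6.
Step 12. [r1c7∈{3}] r1c7's peers cover all but 3 ⇒ r1c7=3.
Step 13. [r4c8∈{8}] nothing but 8 survives at r4c8. So r4c8=8.
Step 14. [r2c2∈{3,4}] row 2 places 3 nowhere but r2c2 ⇒ r2c2=3.
Step 15. [r1c3∈{2,4}] col 3 places 2 nowhere but r1c3. So r1c3=2.
Step 16. [r8c9∈{3,5}] across row 8, 3 lands solely at r8c9 ⇒ r8c9=3.
Step 17. [r1c9∈{6,8}] 8 has one home in row 1: r1c9 ⇒ r1c9=8.
Step 18. [r2c9∈{2}] only 2 remains possible at r2c9, so r2c9=2.
Step 19. [r6c3∈{8}] nothing but 8 survives at r6c3 ⇒ r6c3=8.
Step 20. [r1c8∈{6}] only 6 remains possible at r1c8 ⇒ r1c8=6.
Step 21. [r1c2∈{4}] r1c2 has the single candidate 4, so r1c2=4.
Step 22. [r1c1∈{9}] r1c1 is down to just 9. So r1c1=9.
Step 23. [r4c2∈{5}] r4c2 is down to just 5, so r4c2=5.
Step 24. [r2c5∈{4}] r2c5's peers cover all but 4 ⇒ r2c5=4.
Step 25. [r4c9∈{9}] r4c9's peers cover all but 9, so r4c9=9.
Step 26. [r9c1∈{8}] r9c1 has the single candidate 8 ⇒ r9c1=8.
Step 27. [r8c2∈{1}] only 1 remains possible at r8c2. So r8c2=1.
Step 28. [r7c6∈{7}] r7c6 has the single candidate 7 ⇒ r7c6=7.
Step 29. [r3c6∈{3}] r3c6's peers cover all but 3 ⇒ r3c6=3.
Step 30. [r2c7∈{7}] r2c7 is down to just 7 ⇒ r2c7=7.
Step 31. [r3c9∈{5}] r3c9's peers cover all but 5. So r3c9=5.
Step 32. [r7c5∈{9}] r7c5 has the single candidate 9, so r7c5=9.
Step 33. [r6c9∈{4}] only 4 remains possible at r6c9. So r6c9=4.
Step 34. [r8c6∈{8}] only 8 remains possible at r8c6 ⇒ r8c6=8.
Step 35. [r9c9∈{6}] only 6 remains possible at r9c9. So r9c9=6.
Step 36. [r7c3∈{4}] nothing but 4 survives at r7c3, so r7c3=4.
Step 37. [r4c3∈{3}] r4c3 is down to just 3, so r4c3=3.
Step 38. [r8c7∈{5}] r8c7 is down to just 5, so r8c7=5.
Step 39. [r5c4∈{1}] r5c4 has the single candidate 1 ⇒ r5c4=1.
Step 40. [r6c7∈{1}] only 1 remains possible at r6c7. So r6c7=1.
Step 41. [r3c4∈{9}] r3c4 has the single candidate 9 ⇒ r3c4=9.
Step 42. [r9c2∈{7}] r9c2 has the single candidate 7 ⇒ r9c2=7.

Answer: 9 4 2 7 5 1 3 6 8 / 5 3 1 8 4 6 7 9 2 / 6 8 7 9 2 3 4 1 5 / 1 5 3 2 7 4 6 8 9 / 4 9 6 1 8 5 2 3 7 / 7 2 8 6 3 9 1 5 4 / 3 6 4 5 9 7 8 2 1 / 2 1 9 4 6 8 5 7 3 / 8 7 5 3 1 2 9 4 6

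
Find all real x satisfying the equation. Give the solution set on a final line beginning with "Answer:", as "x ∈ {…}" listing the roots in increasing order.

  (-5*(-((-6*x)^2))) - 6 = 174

Step 1. [(-5*(-((-6*x)^2))) - 6 = 174] add 6: x sits inside (… - 6). So sub: -5*(-((-6*x)^2)) = 180.
Step 2. [-5*(-((-6*x)^2)) = 180] -5·(inner) — divide through by -5 ⇒ div: -((-6*x)^2) = -36.
Step 3. [-((-6*x)^2) = -36] flip signs both sides. So neg: (-6*x)^2 = 36.
Step 4. [(-6*x)^2 = 36] LHS squared, RHS 36 ≥ 0: apply √ (±). So sqrt: -6*x = 6 or -6.
Step 5. [-6*x = 6 or -6] LHS = -6·(…); ÷-6 both sides ⇒ div: x = -1 or 1.

Answer: x ∈ {-1, 1}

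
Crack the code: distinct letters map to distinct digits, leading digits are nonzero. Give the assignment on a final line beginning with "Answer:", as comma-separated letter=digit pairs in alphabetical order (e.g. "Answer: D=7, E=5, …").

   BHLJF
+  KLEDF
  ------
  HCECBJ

Step 1. [H] H is the leading digit of a 6-digit sum of two 5-digit numbers; the final carry is exactly 1 ⇒ H=1.
Step 2. [col 1: F + F ≡ J (mod 10)] J=2 is one option consistent with column 1 (F + F ≡ J (mod 10), carry-in 0) — take it ⇒ J=2.
Step 3. [col 1: F + F ≡ J (mod 10)] column 1: given J=2, carry-in 0, and digits 1,2 already taken and all letters distinct, F+F≡J (mod 10) forces F=6. So F=6.
Step 4. [col 2: J + D ≡ B (mod 10)] several values work for B in column 2 (J + D ≡ B (mod 10), carry-in 1); try B=8. So B=8.
Step 5. [col 2: J + D ≡ B (mod 10)] in column 2 we have J+D≡B with carry-in 1; given J=2, B=8 and digits 1,2,6,8 already taken and all letters distinct, that pins D to 5. So D=5.
Step 6. [col 3: L + E ≡ C (mod 10)] several values work for C in column 3 (L + E ≡ C (mod 10), carry-in 0); try C=7 ⇒ C=7.
Step 7. [col 3: L + E ≡ C (mod 10)] L=3 is one option consistent with column 3 (L + E ≡ C (mod 10), carry-in 0) — take it. So L=3.
Step 8. [col 3: L + E ≡ C (mod 10)] from column 3 (L=3, C=7, carry-in 0, digits 1,2,3,5,6,7,8 already taken and all letters distinct): E must equal 4. So E=4.
Step 9. [col 5: B + K ≡ C (mod 10)] from column 5 (B=8, C=7, carry-in 0, digits 1,2,3,4,5,6,7,8 already taken and all letters distinct): K must equal 9. So K=9.

Answer: B=8, C=7, D=5, E=4, F=6, H=1, J=2, K=9, L=3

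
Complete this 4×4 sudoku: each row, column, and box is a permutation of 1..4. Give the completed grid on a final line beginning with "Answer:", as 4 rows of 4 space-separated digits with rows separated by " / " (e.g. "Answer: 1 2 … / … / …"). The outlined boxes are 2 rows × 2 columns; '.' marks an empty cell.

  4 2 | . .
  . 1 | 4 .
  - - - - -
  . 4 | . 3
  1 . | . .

Step 1. [r3c3∈{1,2}] 1 has one home in row 3: r3c3 ⇒ r3c3=1.
Step 2. [r2c4∈{2}] r2c4 has the single candidate 2, so r2c4=2.
Step 3. [r1c4∈{1}] r1c4 is down to just 1. So r1c4=1.
Step 4. [r1c3∈{3}] r1c3's peers cover all but 3 ⇒ r1c3=3.
Step 5. [r4c2∈{3}] r4c2 has the single candidate 3. So r4c2=3.
Step 6. [r2c1∈{3}] only 3 remains possible at r2c1, so r2c1=3.
Step 7. [r3c1∈{2}] only 2 remains possible at r3c1 ⇒ r3c1=2.
Step 8. [r4c4∈{4}] only 4 remains possible at r4c4. So r4c4=4.
Step 9. [r4c3∈{2}] r4c3 is down to just 2, so r4c3=2.

Answer: 4 2 3 1 / 3 1 4 2 / 2 4 1 3 / 1 3 2 4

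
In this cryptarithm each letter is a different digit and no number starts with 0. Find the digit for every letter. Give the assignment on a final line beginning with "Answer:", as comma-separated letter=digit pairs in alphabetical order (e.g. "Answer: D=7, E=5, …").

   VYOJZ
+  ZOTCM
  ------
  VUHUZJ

Step 1. [col 1: Z + M ≡ J (mod 10)] column 1 (Z + M ≡ J (mod 10), carry-in 0) doesn't pin J yet; pick J=5 and continue. So J=5.
Step 2. [V] V is the leading digit of a 6-digit sum of two 5-digit numbers; the final carry is exactly 1 ⇒ V=1.
Step 3. [col 1: Z + M ≡ J (mod 10)] Z=9 is one option consistent with column 1 (Z + M ≡ J (mod 10), carry-in 0) — take it ⇒ Z=9.
Step 4. [col 1: Z + M ≡ J (mod 10)] from column 1 (Z=9, J=5, carry-in 0, digits 1,5,9 already taken and all letters distinct): M must equal 6 ⇒ M=6.
Step 5. [col 2: J + C ≡ Z (mod 10)] in column 2 we have J+C≡Z with carry-in 1; given J=5, Z=9 and digits 1,5,6,9 already taken and all letters distinct, that pins C to 3 ⇒ C=3.
Step 6. [col 3: O + T ≡ U (mod 10)] O=2 is one option consistent with column 3 (O + T ≡ U (mod 10), carry-in 0) — take it. So O=2.
Step 7. [col 3: O + T ≡ U (mod 10)] from column 3 (O=2, carry-in 0, digits 1,2,3,5,6,9 already taken and all letters distinct): U must equal 0. So U=0.
Step 8. [col 3: O + T ≡ U (mod 10)] column 3: given O=2, U=0, carry-in 0, and digits 0,1,2,3,5,6,9 already taken and all letters distinct, O+T≡U (mod 10) forces T=8 ⇒ T=8.
Step 9. [col 4: Y + O ≡ H (mod 10)] column 4 reads Y+O+carry(1)=H with O=2; with digits 0,1,2,3,5,6,8,9 already taken and all letters distinct, the only value for Y is 4, so Y=4.
Step 10. [col 4: Y + O ≡ H (mod 10)] column 4 reads Y+O+carry(1)=H with Y=4, O=2; with digits 0,1,2,3,4,5,6,8,9 already taken and all letters distinct, the only value for H is 7 ⇒ H=7.

Answer: C=3, H=7, J=5, M=6, O=2, T=8, U=0, V=1, Y=4, Z=9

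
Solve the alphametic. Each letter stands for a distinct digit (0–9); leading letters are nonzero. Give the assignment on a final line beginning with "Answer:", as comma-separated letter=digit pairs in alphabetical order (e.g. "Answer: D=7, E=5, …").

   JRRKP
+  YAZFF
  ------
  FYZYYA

Step 1. [col 1: P + F ≡ A (mod 10)] several values work for P in column 1 (P + F ≡ A (mod 10), carry-in 0); try P=7, so P=7.
Step 2. [col 1: P + F ≡ A (mod 10)] several values work for A in column 1 (P + F ≡ A (mod 10), carry-in 0); try A=8. So A=8.
Step 3. [col 1: P + F ≡ A (mod 10)] in column 1 we have P+F≡A with carry-in 0; given P=7, A=8 and digits 7,8 already taken and all letters distinct, that pins F to 1, so F=1.
Step 4. [col 2: K + F ≡ Y (mod 10)] K=5 is one option consistent with column 2 (K + F ≡ Y (mod 10), carry-in 0) — take it ⇒ K=5.
Step 5. [col 2: K + F ≡ Y (mod 10)] column 2: given K=5, F=1, carry-in 0, and digits 1,5,7,8 already taken and all letters distinct, K+F≡Y (mod 10) forces Y=6, so Y=6.
Step 6. [col 3: R + Z ≡ Y (mod 10)] no forcing yet in column 3 (carry-in 0); Z=2 is free and consistent — try it, so Z=2.
Step 7. [col 3: R + Z ≡ Y (mod 10)] in column 3 we have R+Z≡Y with carry-in 0; given Z=2, Y=6 and digits 1,2,5,6,7,8 already taken and all letters distinct, that pins R to 4. So R=4.
Step 8. [col 5: J + Y ≡ Y (mod 10)] column 5 reads J+Y+carry(1)=Y with Y=6; with digits 1,2,4,5,6,7,8 already taken and all letters distinct, the only value for J is 9, so J=9.

Answer: A=8, F=1, J=9, K=5, P=7, R=4, Y=6, Z=2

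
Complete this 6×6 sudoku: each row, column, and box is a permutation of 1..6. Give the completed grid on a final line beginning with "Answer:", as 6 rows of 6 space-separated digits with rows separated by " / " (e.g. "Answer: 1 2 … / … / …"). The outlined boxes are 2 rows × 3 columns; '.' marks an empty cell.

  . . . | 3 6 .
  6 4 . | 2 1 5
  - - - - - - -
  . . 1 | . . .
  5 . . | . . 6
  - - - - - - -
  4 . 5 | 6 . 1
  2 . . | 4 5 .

Step 1. [r5c2∈{3}] only 3 remains possible at r5c2, so r5c2=3.
Step 2. [r3c6∈{2,3,4}] r3c6 is the only open cell in col 6 admitting 2. So r3c6=2.
Step 3. [r4c3∈{2,3,4}] across col 3, 4 lands solely at r4c3. So r4c3=4.
Step 4. [r6c2∈{1,6}] in row 6, 1 fits only at r6c2, so r6c2=1.
Step 5. [r3c5∈{3,4}] 4 has one home in row 3: r3c5, so r3c5=4.
Step 6. [r4c2∈{2}] nothing but 2 survives at r4c2. So r4c2=2.
Step 7. [r3c2∈{6}] only 6 remains possible at r3c2, so r3c2=6.
Step 8. [r1c6∈{4}] only 4 remains possible at r1c6 ⇒ r1c6=4.
Step 9. [r6c3∈{6}] nothing but 6 survives at r6c3, so r6c3=6.
Step 10. [r1c1∈{1}] nothing but 1 survives at r1c1. So r1c1=1.
Step 11. [r4c4∈{1}] nothing but 1 survives at r4c4 ⇒ r4c4=1.
Step 12. [r2c3∈{3}] nothing but 3 survives at r2c3. So r2c3=3.
Step 13. [r3c1∈{3}] r3c1's peers cover all but 3. So r3c1=3.
Step 14. [r1c3∈{2}] only 2 remains possible at r1c3 ⇒ r1c3=2.
Step 15. [r5c5∈{2}] r5c5 has the single candidate 2 ⇒ r5c5=2.
Step 16. [r3c4∈{5}] r3c4's peers cover all but 5, so r3c4=5.
Step 17. [r6c6∈{3}] nothing but 3 survives at r6c6, so r6c6=3.
Step 18. [r4c5∈{3}] r4c5's peers cover all but 3 ⇒ r4c5=3.
Step 19. [r1c2∈{5}] only 5 remains possible at r1c2. So r1c2=5.

Answer: 1 5 2 3 6 4 / 6 4 3 2 1 5 / 3 6 1 5 4 2 / 5 2 4 1 3 6 / 4 3 5 6 2 1 / 2 1 6 4 5 3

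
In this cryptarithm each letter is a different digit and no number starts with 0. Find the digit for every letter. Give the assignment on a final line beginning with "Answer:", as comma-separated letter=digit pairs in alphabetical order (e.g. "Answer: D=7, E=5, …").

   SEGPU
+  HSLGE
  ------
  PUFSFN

Step 1. [col 1: U + E ≡ N (mod 10)] N=5 is one option consistent with column 1 (U + E ≡ N (mod 10), carry-in 0) — take it, so N=5.
Step 2. [col 1: U + E ≡ N (mod 10)] U=3 is one option consistent with column 1 (U + E ≡ N (mod 10), carry-in 0) — take it. So U=3.
Step 3. [col 1: U + E ≡ N (mod 10)] column 1 reads U+E+carry(0)=N with U=3, N=5; with digits 3,5 already taken and all letters distinct, the only value for E is 2. So E=2.
Step 4. [col 2: P + G ≡ F (mod 10)] several values work for P in column 2 (P + G ≡ F (mod 10), carry-in 0); try P=1, so P=1.
Step 5. [col 2: P + G ≡ F (mod 10)] F=7 is one option consistent with column 2 (P + G ≡ F (mod 10), carry-in 0) — take it, so F=7.
Step 6. [col 2: P + G ≡ F (mod 10)] column 2: given P=1, F=7, carry-in 0, and digits 1,2,3,5,7 already taken and all letters distinct, P+G≡F (mod 10) forces G=6. So G=6.
Step 7. [col 3: G + L ≡ S (mod 10)] no forcing yet in column 3 (carry-in 0); S=4 is free and consistent — try it ⇒ S=4.
Step 8. [col 3: G + L ≡ S (mod 10)] from column 3 (G=6, S=4, carry-in 0, digits 1,2,3,4,5,6,7 already taken and all letters distinct): L must equal 8, so L=8.
Step 9. [col 5: S + H ≡ U (mod 10)] column 5: given S=4, U=3, carry-in 0, and digits 1,2,3,4,5,6,7,8 already taken and all letters distinct, S+H≡U (mod 10) forces H=9 ⇒ H=9.

Answer: E=2, F=7, G=6, H=9, L=8, N=5, P=1, S=4, U=3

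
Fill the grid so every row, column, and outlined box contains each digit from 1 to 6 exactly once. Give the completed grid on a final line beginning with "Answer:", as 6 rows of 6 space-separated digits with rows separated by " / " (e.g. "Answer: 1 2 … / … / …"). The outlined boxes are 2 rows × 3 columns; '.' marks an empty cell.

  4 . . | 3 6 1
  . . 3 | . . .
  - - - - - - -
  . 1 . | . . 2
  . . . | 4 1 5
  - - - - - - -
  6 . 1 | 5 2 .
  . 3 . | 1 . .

Step 1. [r6c5∈{4}] nothing but 4 survives at r6c5 ⇒ r6c5=4.
Step 2. [r2c2∈{2,5,6}] row 2 places 6 nowhere but r2c2, so r2c2=6.
Step 3. [r4c2∈{2}] only 2 remains possible at r4c2, so r4c2=2.
Step 4. [r1c3∈{2,5}] 2 has one home in row 1: r1c3 ⇒ r1c3=2.
Step 5. [r6c3∈{5}] nothing but 5 survives at r6c3, so r6c3=5.
Step 6. [r3c1∈{3,5}] r3c1 is the only open cell in row 3 admitting 5, so r3c1=5.
Step 7. [r3c4∈{6}] r3c4 is down to just 6, so r3c4=6.
Step 8. [r2c1∈{1}] r2c1's peers cover all but 1 ⇒ r2c1=1.
Step 9. [r5c6∈{3}] only 3 remains possible at r5c6, so r5c6=3.
Step 10. [r4c3∈{6}] nothing but 6 survives at r4c3. So r4c3=6.
Step 11. [r6c6∈{6}] r6c6 has the single candidate 6. So r6c6=6.
Step 12. [r3c3∈{4}] r3c3's peers cover all but 4. So r3c3=4.
Step 13. [r2c4∈{2}] only 2 remains possible at r2c4, so r2c4=2.
Step 14. [r5c2∈{4}] only 4 remains possible at r5c2 ⇒ r5c2=4.
Step 15. [r2c5∈{5}] r2c5 is down to just 5. So r2c5=5.
Step 16. [r1c2∈{5}] r1c2 has the single candidate 5. So r1c2=5.
Step 17. [r4c1∈{3}] r4c1 has the single candidate 3 ⇒ r4c1=3.
Step 18. [r2c6∈{4}] r2c6 is down to just 4 ⇒ r2c6=4.
Step 19. [r3c5∈{3}] r3c5 is down to just 3. So r3c5=3.
Step 20. [r6c1∈{2}] r6c1's peers cover all but 2, so r6c1=2.

Answer: 4 5 2 3 6 1 / 1 6 3 2 5 4 / 5 1 4 6 3 2 / 3 2 6 4 1 5 / 6 4 1 5 2 3 / 2 3 5 1 4 6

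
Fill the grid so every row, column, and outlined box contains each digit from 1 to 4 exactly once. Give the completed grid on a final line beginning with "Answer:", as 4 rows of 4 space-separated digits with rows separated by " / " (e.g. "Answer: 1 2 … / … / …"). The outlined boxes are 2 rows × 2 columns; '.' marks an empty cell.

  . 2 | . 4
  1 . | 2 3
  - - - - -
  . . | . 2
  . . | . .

Step 1. [r4c4∈{1}] nothing but 1 survives at r4c4, so r4c4=1.
Step 2. [r3c2∈{1,3,4}] r3c2 is the only open cell in row 3 admitting 1, so r3c2=1.
Step 3. [r4c2∈{3,4}] col 2 places 3 nowhere but r4c2, so r4c2=3.
Step 4. [r3c1∈{4}] r3c1's peers cover all but 4, so r3c1=4.
Step 5. [r4c3∈{4}] nothing but 4 survives at r4c3. So r4c3=4.
Step 6. [r1c1∈{3}] r1c1's peers cover all but 3 ⇒ r1c1=3.
Step 7. [r3c3∈{3}] r3c3 has the single candidate 3, so r3c3=3.
Step 8. [r2c2∈{4}] nothing but 4 survives at r2c2, so r2c2=4.
Step 9. [r1c3∈{1}] only 1 remains possible at r1c3, so r1c3=1.
Step 10. [r4c1∈{2}] r4c1 has the single candidate 2. So r4c1=2.

Answer: 3 2 1 4 / 1 4 2 3 / 4 1 3 2 / 2 3 4 1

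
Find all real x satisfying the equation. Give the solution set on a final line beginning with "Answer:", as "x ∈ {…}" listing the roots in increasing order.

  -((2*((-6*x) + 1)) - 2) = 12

Step 1. [-((2*((-6*x) + 1)) - 2) = 12] LHS negated; negate both sides, so neg: (2*((-6*x) + 1)) - 2 = -12.
Step 2. [(2*((-6*x) + 1)) - 2 = -12] 2 divides every term; factor it out ⇒ factor: ((-6*x) + 1) - 1 = -6.
Step 3. [((-6*x) + 1) - 1 = -6] peel the -1: add 1 from each side ⇒ sub: (-6*x) + 1 = -5.
Step 4. [(-6*x) + 1 = -5] peel the +1: subtract 1 from each side, so sub: -6*x = -6.
Step 5. [-6*x = -6] leading coefficient -6: divide by -6 ⇒ div: x = 1.

Answer: x ∈ {1}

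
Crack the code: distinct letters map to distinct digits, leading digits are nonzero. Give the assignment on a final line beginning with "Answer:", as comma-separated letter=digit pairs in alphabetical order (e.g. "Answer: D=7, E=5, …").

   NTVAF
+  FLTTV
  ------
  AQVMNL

Step 1. [col 1: F + V ≡ L (mod 10)] column 1 (F + V ≡ L (mod 10), carry-in 0) doesn't pin V yet; pick V=3 and continue, so V=3.
Step 2. [col 1: F + V ≡ L (mod 10)] several values work for F in column 1 (F + V ≡ L (mod 10), carry-in 0); try F=6, so F=6.
Step 3. [col 1: F + V ≡ L (mod 10)] column 1 reads F+V+carry(0)=L with F=6, V=3; with digits 3,6 already taken and all letters distinct, the only value for L is 9. So L=9.
Step 4. [col 2: A + T ≡ N (mod 10)] N=5 is one option consistent with column 2 (A + T ≡ N (mod 10), carry-in 0) — take it ⇒ N=5.
Step 5. [col 2: A + T ≡ N (mod 10)] several values work for T in column 2 (A + T ≡ N (mod 10), carry-in 0); try T=4. So T=4.
Step 6. [col 2: A + T ≡ N (mod 10)] column 2: given T=4, N=5, carry-in 0, and digits 3,4,5,6,9 already taken and all letters distinct, A+T≡N (mod 10) forces A=1 ⇒ A=1.
Step 7. [col 3: V + T ≡ M (mod 10)] column 3 reads V+T+carry(0)=M with V=3, T=4; with digits 1,3,4,5,6,9 already taken and all letters distinct, the only value for M is 7, so M=7.
Step 8. [col 5: N + F ≡ Q (mod 10)] column 5 reads N+F+carry(1)=Q with N=5, F=6; with digits 1,3,4,5,6,7,9 already taken and all letters distinct, the only value for Q is 2, so Q=2.

Answer: A=1, F=6, L=9, M=7, N=5, Q=2, T=4, V=3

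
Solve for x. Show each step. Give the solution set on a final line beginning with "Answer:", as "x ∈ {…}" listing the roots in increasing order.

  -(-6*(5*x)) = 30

Step 1. [-(-6*(5*x)) = 30] LHS negated; negate both sides. So neg: -6*(5*x) = -30.
Step 2. [-6*(5*x) = -30] divide by the outer -6 ⇒ div: 5*x = 5.
Step 3. [5*x = 5] divide by the outer 5, so div: x = 1.

Answer: x ∈ {1}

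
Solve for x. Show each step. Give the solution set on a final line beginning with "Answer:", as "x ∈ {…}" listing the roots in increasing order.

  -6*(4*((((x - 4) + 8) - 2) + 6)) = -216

Step 1. [-6*(4*((((x - 4) + 8) - 2) + 6)) = -216] leading coefficient -6: divide by -6, so div: 4*((((x - 4) + 8) - 2) + 6) = 36.
Step 2. [4*((((x - 4) + 8) - 2) + 6) = 36] leading coefficient 4: divide by 4, so div: (((x - 4) + 8) - 2) + 6 = 9.
Step 3. [(((x - 4) + 8) - 2) + 6 = 9] subtract 6: x sits inside (… + 6) ⇒ sub: ((x - 4) + 8) - 2 = 3.
Step 4. [((x - 4) + 8) - 2 = 3] -2 is outermost — add 2 both sides, so sub: (x - 4) + 8 = 5.
Step 5. [(x - 4) + 8 = 5] peel the +8: subtract 8 from each side, so sub: x - 4 = -3.
Step 6. [x - 4 = -3] add 4: x sits inside (… - 4), so sub: x = 1.

Answer: x ∈ {1}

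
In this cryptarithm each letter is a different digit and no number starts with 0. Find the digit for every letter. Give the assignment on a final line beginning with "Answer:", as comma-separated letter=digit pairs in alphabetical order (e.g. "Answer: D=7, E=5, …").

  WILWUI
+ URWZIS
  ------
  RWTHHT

Step 1. [col 1: I + S ≡ T (mod 10)] no forcing yet in column 1 (carry-in 0); T=7 is free and consistent — try it. So T=7.
Step 2. [col 1: I + S ≡ T (mod 10)] column 1 (I + S ≡ T (mod 10), carry-in 0) doesn't pin S yet; pick S=9 and continue, so S=9.
Step 3. [col 1: I + S ≡ T (mod 10)] column 1 reads I+S+carry(0)=T with S=9, T=7; with digits 7,9 already taken and all letters distinct, the only value for I is 8, so I=8.
Step 4. [col 2: U + I ≡ H (mod 10)] U=1 is one option consistent with column 2 (U + I ≡ H (mod 10), carry-in 1) — take it, so U=1.
Step 5. [col 2: U + I ≡ H (mod 10)] from column 2 (U=1, I=8, carry-in 1, digits 1,7,8,9 already taken and all letters distinct): H must equal 0 ⇒ H=0.
Step 6. [col 3: W + Z ≡ H (mod 10)] no forcing yet in column 3 (carry-in 1); W=4 is free and consistent — try it, so W=4.
Step 7. [col 3: W + Z ≡ H (mod 10)] in column 3 we have W+Z≡H with carry-in 1; given W=4, H=0 and digits 0,1,4,7,8,9 already taken and all letters distinct, that pins Z to 5, so Z=5.
Step 8. [col 4: L + W ≡ T (mod 10)] column 4: given W=4, T=7, carry-in 1, and digits 0,1,4,5,7,8,9 already taken and all letters distinct, L+W≡T (mod 10) forces L=2, so L=2.
Step 9. [col 5: I + R ≡ W (mod 10)] column 5 reads I+R+carry(0)=W with I=8, W=4; with digits 0,1,2,4,5,7,8,9 already taken and all letters distinct, the only value for R is 6. So R=6.

Answer: H=0, I=8, L=2, R=6, S=9, T=7, U=1, W=4, Z=5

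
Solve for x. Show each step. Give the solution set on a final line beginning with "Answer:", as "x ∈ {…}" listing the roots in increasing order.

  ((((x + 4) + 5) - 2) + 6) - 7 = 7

Step 1. [((((x + 4) + 5) - 2) + 6) - 7 = 7] peel the -7: add 7 from each side. So sub: (((x + 4) + 5) - 2) + 6 = 14.
Step 2. [(((x + 4) + 5) - 2) + 6 = 14] 6 comes off first (subtract 6). So sub: ((x + 4) + 5) - 2 = 8.
Step 3. [((x + 4) + 5) - 2 = 8] 2 comes off first (add 2), so sub: (x + 4) + 5 = 10.
Step 4. [(x + 4) + 5 = 10] 5 comes off first (subtract 5) ⇒ sub: x + 4 = 5.
Step 5. [x + 4 = 5] the outer +4 inverts by subtracting 4 ⇒ sub: x = 1.

Answer: x ∈ {1}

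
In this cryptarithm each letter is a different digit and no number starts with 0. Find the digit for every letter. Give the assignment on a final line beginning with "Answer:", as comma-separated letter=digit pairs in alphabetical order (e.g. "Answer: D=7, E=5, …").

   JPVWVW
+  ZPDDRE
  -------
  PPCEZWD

Step 1. [col 1: W + E ≡ D (mod 10)] column 1 (W + E ≡ D (mod 10), carry-in 0) doesn't pin E yet; pick E=6 and continue, so E=6.
Step 2. [col 1: W + E ≡ D (mod 10)] several values work for D in column 1 (W + E ≡ D (mod 10), carry-in 0); try D=5. So D=5.
Step 3. [col 1: W + E ≡ D (mod 10)] in column 1 we have W+E≡D with carry-in 0; given E=6, D=5 and digits 5,6 already taken and all letters distinct, that pins W to 9. So W=9.
Step 4. [P] the sum has 7 digits but both addends have 6; that extra leading digit P is the final carry, namely 1, so P=1.
Step 5. [col 2: V + R ≡ W (mod 10)] no forcing yet in column 2 (carry-in 1); V=0 is free and consistent — try it. So V=0.
Step 6. [col 2: V + R ≡ W (mod 10)] column 2: given V=0, W=9, carry-in 1, and digits 0,1,5,6,9 already taken and all letters distinct, V+R≡W (mod 10) forces R=8, so R=8.
Step 7. [col 3: W + D ≡ Z (mod 10)] column 3: given W=9, D=5, carry-in 0, and digits 0,1,5,6,8,9 already taken and all letters distinct, W+D≡Z (mod 10) forces Z=4 ⇒ Z=4.
Step 8. [col 5: P + P ≡ C (mod 10)] column 5: given P=1, carry-in 0, and digits 0,1,4,5,6,8,9 already taken and all letters distinct, P+P≡C (mod 10) forces C=2 ⇒ C=2.
Step 9. [col 6: J + Z ≡ P (mod 10)] column 6: given Z=4, P=1, carry-in 0, and digits 0,1,2,4,5,6,8,9 already taken and all letters distinct, J+Z≡P (mod 10) forces J=7 ⇒ J=7.

Answer: C=2, D=5, E=6, J=7, P=1, R=8, V=0, W=9, Z=4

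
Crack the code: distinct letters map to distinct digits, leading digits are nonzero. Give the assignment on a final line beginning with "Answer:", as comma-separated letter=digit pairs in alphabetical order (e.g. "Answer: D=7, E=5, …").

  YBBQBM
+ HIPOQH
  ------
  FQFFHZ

Step 1. [col 1: M + H ≡ Z (mod 10)] no forcing yet in column 1 (carry-in 0); Z=0 is free and consistent — try it, so Z=0.
Step 2. [col 1: M + H ≡ Z (mod 10)] column 1 (M + H ≡ Z (mod 10), carry-in 0) doesn't pin H yet; pick H=1 and continue, so H=1.
Step 3. [col 1: M + H ≡ Z (mod 10)] column 1 reads M+H+carry(0)=Z with H=1, Z=0; with digits 0,1 already taken and all letters distinct, the only value for M is 9 ⇒ M=9.
Step 4. [col 2: B + Q ≡ H (mod 10)] column 2 (B + Q ≡ H (mod 10), carry-in 1) doesn't pin Q yet; pick Q=7 and continue. So Q=7.
Step 5. [col 2: B + Q ≡ H (mod 10)] in column 2 we have B+Q≡H with carry-in 1; given Q=7, H=1 and digits 0,1,7,9 already taken and all letters distinct, that pins B to 3, so B=3.
Step 6. [col 3: Q + O ≡ F (mod 10)] several values work for O in column 3 (Q + O ≡ F (mod 10), carry-in 1); try O=8. So O=8.
Step 7. [col 3: Q + O ≡ F (mod 10)] from column 3 (Q=7, O=8, carry-in 1, digits 0,1,3,7,8,9 already taken and all letters distinct): F must equal 6 ⇒ F=6.
Step 8. [col 4: B + P ≡ F (mod 10)] column 4 reads B+P+carry(1)=F with B=3, F=6; with digits 0,1,3,6,7,8,9 already taken and all letters distinct, the only value for P is 2 ⇒ P=2.
Step 9. [col 5: B + I ≡ Q (mod 10)] column 5: given B=3, Q=7, carry-in 0, and digits 0,1,2,3,6,7,8,9 already taken and all letters distinct, B+I≡Q (mod 10) forces I=4 ⇒ I=4.
Step 10. [col 6: Y + H ≡ F (mod 10)] column 6: given H=1, F=6, carry-in 0, and digits 0,1,2,3,4,6,7,8,9 already taken and all letters distinct, Y+H≡F (mod 10) forces Y=5, so Y=5.

Answer: B=3, F=6, H=1, I=4, M=9, O=8, P=2, Q=7, Y=5, Z=0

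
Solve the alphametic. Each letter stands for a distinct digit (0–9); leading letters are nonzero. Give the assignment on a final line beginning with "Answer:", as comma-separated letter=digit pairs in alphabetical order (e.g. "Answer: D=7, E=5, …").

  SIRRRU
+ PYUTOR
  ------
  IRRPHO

Step 1. [col 1: U + R ≡ O (mod 10)] U=9 is one option consistent with column 1 (U + R ≡ O (mod 10), carry-in 0) — take it ⇒ U=9.
Step 2. [col 1: U + R ≡ O (mod 10)] no forcing yet in column 1 (carry-in 0); R=5 is free and consistent — try it, so R=5.
Step 3. [col 1: U + R ≡ O (mod 10)] from column 1 (U=9, R=5, carry-in 0, digits 5,9 already taken and all letters distinct): O must equal 4, so O=4.
Step 4. [col 2: R + O ≡ H (mod 10)] column 2: given R=5, O=4, carry-in 1, and digits 4,5,9 already taken and all letters distinct, R+O≡H (mod 10) forces H=0. So H=0.
Step 5. [col 3: R + T ≡ P (mod 10)] T=7 is one option consistent with column 3 (R + T ≡ P (mod 10), carry-in 1) — take it ⇒ T=7.
Step 6. [col 3: R + T ≡ P (mod 10)] column 3 reads R+T+carry(1)=P with R=5, T=7; with digits 0,4,5,7,9 already taken and all letters distinct, the only value for P is 3, so P=3.
Step 7. [col 5: I + Y ≡ R (mod 10)] column 5 (I + Y ≡ R (mod 10), carry-in 1) doesn't pin I yet; pick I=6 and continue, so I=6.
Step 8. [col 5: I + Y ≡ R (mod 10)] from column 5 (I=6, R=5, carry-in 1, digits 0,3,4,5,6,7,9 already taken and all letters distinct): Y must equal 8 ⇒ Y=8.
Step 9. [col 6: S + P ≡ I (mod 10)] in column 6 we have S+P≡I with carry-in 1; given P=3, I=6 and digits 0,3,4,5,6,7,8,9 already taken and all letters distinct, that pins S to 2. So S=2.

Answer: H=0, I=6, O=4, P=3, R=5, S=2, T=7, U=9, Y=8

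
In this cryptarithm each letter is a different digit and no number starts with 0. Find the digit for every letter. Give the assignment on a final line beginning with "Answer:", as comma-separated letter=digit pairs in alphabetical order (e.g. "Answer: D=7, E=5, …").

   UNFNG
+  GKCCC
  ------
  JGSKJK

Step 1. [J] the sum has 6 digits but both addends have 5; that extra leading digit J is the final carry, namely 1 ⇒ J=1.
Step 2. [col 1: G + C ≡ K (mod 10)] no forcing yet in column 1 (carry-in 0); G=3 is free and consistent — try it. So G=3.
Step 3. [col 1: G + C ≡ K (mod 10)] no forcing yet in column 1 (carry-in 0); K=8 is free and consistent — try it ⇒ K=8.
Step 4. [col 1: G + C ≡ K (mod 10)] from column 1 (G=3, K=8, carry-in 0, digits 1,3,8 already taken and all letters distinct): C must equal 5. So C=5.
Step 5. [col 2: N + C ≡ J (mod 10)] in column 2 we have N+C≡J with carry-in 0; given C=5, J=1 and digits 1,3,5,8 already taken and all letters distinct, that pins N to 6. So N=6.
Step 6. [col 3: F + C ≡ K (mod 10)] in column 3 we have F+C≡K with carry-in 1; given C=5, K=8 and digits 1,3,5,6,8 already taken and all letters distinct, that pins F to 2, so F=2.
Step 7. [col 4: N + K ≡ S (mod 10)] in column 4 we have N+K≡S with carry-in 0; given N=6, K=8 and digits 1,2,3,5,6,8 already taken and all letters distinct, that pins S to 4. So S=4.
Step 8. [col 5: U + G ≡ G (mod 10)] column 5: given G=3, carry-in 1, and digits 1,2,3,4,5,6,8 already taken and all letters distinct, U+G≡G (mod 10) forces U=9 ⇒ U=9.

Answer: C=5, F=2, G=3, J=1, K=8, N=6, S=4, U=9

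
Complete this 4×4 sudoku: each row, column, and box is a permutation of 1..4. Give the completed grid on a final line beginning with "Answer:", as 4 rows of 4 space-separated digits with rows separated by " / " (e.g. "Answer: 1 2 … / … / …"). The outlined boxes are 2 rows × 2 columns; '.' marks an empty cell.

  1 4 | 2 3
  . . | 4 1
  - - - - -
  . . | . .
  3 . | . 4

Step 1. [r4c2∈{1,2}] in row 4, 2 fits only at r4c2 ⇒ r4c2=2.
Step 2. [r3c2∈{1}] only 1 remains possible at r3c2. So r3c2=1.
Step 3. [r3c1∈{4}] only 4 remains possible at r3c1, so r3c1=4.
Step 4. [r2c1∈{2}] r2c1's peers cover all but 2 ⇒ r2c1=2.
Step 5. [r4c3∈{1}] only 1 remains possible at r4c3. So r4c3=1.
Step 6. [r3c4∈{2}] nothing but 2 survives at r3c4. So r3c4=2.
Step 7. [r2c2∈{3}] r2c2 is down to just 3 ⇒ r2c2=3.
Step 8. [r3c3∈{3}] only 3 remains possible at r3c3. So r3c3=3.

Answer: 1 4 2 3 / 2 3 4 1 / 4 1 3 2 / 3 2 1 4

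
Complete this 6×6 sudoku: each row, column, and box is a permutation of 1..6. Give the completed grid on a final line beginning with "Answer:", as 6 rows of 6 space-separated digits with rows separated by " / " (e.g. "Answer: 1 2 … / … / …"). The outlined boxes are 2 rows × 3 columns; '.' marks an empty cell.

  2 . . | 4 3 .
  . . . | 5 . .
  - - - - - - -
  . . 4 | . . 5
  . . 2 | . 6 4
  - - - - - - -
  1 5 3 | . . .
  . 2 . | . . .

Step 1. [r6c3∈{6}] r6c3's peers cover all but 6 ⇒ r6c3=6.
Step 2. [r2c3∈{1}] nothing but 1 survives at r2c3, so r2c3=1.
Step 3. [r1c2∈{6}] nothing but 6 survives at r1c2, so r1c2=6.
Step 4. [r2c5∈{2}] r2c5 is down to just 2, so r2c5=2.
Step 5. [r3c5∈{1}] nothing but 1 survives at r3c5 ⇒ r3c5=1.
Step 6. [r3c2∈{3}] r3c2's peers cover all but 3, so r3c2=3.
Step 7. [r6c6∈{1,3}] 3 has one home in col 6: r6c6. So r6c6=3.
Step 8. [r6c1∈{4}] r6c1 has the single candidate 4. So r6c1=4.
Step 9. [r5c4∈{2,6}] r5c4 is the only open cell in col 4 admitting 6 ⇒ r5c4=6.
Step 10. [r4c1∈{5}] only 5 remains possible at r4c1. So r4c1=5.
Step 11. [r3c4∈{2}] r3c4 is down to just 2 ⇒ r3c4=2.
Step 12. [r5c5∈{4}] nothing but 4 survives at r5c5 ⇒ r5c5=4.
Step 13. [r3c1∈{6}] only 6 remains possible at r3c1. So r3c1=6.
Step 14. [r1c6∈{1}] r1c6 is down to just 1 ⇒ r1c6=1.
Step 15. [r4c2∈{1}] nothing but 1 survives at r4c2, so r4c2=1.
Step 16. [r2c2∈{4}] r2c2's peers cover all but 4, so r2c2=4.
Step 17. [r6c5∈{5}] r6c5's peers cover all but 5, so r6c5=5.
Step 18. [r4c4∈{3}] r4c4's peers cover all but 3. So r4c4=3.
Step 19. [r1c3∈{5}] r1c3 is down to just 5, so r1c3=5.
Step 20. [r2c6∈{6}] only 6 remains possible at r2c6, so r2c6=6.
Step 21. [r2c1∈{3}] r2c1's peers cover all but 3 ⇒ r2c1=3.
Step 22. [r5c6∈{2}] r5c6 is down to just 2, so r5c6=2.
Step 23. [r6c4∈{1}] r6c4 has the single candidate 1. So r6c4=1.

Answer: 2 6 5 4 3 1 / 3 4 1 5 2 6 / 6 3 4 2 1 5 / 5 1 2 3 6 4 / 1 5 3 6 4 2 / 4 2 6 1 5 3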